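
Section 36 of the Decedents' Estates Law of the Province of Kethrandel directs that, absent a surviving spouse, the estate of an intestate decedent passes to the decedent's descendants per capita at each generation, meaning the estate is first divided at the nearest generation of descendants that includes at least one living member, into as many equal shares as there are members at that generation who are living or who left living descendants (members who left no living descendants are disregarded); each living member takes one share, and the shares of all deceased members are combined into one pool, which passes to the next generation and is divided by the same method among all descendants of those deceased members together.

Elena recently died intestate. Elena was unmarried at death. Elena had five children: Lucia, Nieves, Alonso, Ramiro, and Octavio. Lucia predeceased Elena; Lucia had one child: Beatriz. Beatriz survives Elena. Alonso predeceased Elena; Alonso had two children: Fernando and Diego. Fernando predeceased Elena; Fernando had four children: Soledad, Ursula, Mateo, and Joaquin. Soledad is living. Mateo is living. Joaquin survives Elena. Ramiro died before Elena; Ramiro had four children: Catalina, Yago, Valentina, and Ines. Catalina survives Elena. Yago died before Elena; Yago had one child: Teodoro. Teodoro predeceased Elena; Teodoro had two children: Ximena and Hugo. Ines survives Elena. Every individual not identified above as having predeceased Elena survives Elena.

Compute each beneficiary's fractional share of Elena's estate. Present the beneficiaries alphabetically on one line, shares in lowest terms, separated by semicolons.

There is no surviving spouse, so the entire estate passes to Elena's descendants per capita at each generation.
At generation 1 (Lucia, Nieves, Alonso, Ramiro, Octavio) there are 5 shares of (1)/5 = 1/5 each.
Living: Nieves and Octavio — each takes 1/5.
Deceased: Lucia, Alonso, and Ramiro. Their combined 3/5 is pooled and carried to generation 2.
At generation 2 (Beatriz, Fernando, Diego, Catalina, Yago, Valentina, Ines) there are 7 shares of (3/5)/7 = 3/35 each.
Living: Beatriz, Diego, Catalina, Valentina, and Ines — each takes 3/35.
Deceased: Fernando and Yago. Their combined 6/35 is pooled and carried to generation 3.
At generation 3 (Soledad, Ursula, Mateo, Joaquin, Teodoro) there are 5 shares of (6/35)/5 = 6/175 each.
Living: Soledad, Ursula, Mateo, and Joaquin — each takes 6/175.
Deceased: Teodoro. That 6/175 share is carried to generation 4.
At generation 4 (Ximena, Hugo) there are 2 shares of (6/175)/2 = 3/175 each.
Living: Ximena and Hugo — each takes 3/175.

Beatriz 3/35; Catalina 3/35; Diego 3/35; Hugo 3/175; Ines 3/35; Joaquin 6/175; Mateo 6/175; Nieves 1/5; Octavio 1/5; Soledad 6/175; Ursula 6/175; Valentina 3/35; Ximena 3/175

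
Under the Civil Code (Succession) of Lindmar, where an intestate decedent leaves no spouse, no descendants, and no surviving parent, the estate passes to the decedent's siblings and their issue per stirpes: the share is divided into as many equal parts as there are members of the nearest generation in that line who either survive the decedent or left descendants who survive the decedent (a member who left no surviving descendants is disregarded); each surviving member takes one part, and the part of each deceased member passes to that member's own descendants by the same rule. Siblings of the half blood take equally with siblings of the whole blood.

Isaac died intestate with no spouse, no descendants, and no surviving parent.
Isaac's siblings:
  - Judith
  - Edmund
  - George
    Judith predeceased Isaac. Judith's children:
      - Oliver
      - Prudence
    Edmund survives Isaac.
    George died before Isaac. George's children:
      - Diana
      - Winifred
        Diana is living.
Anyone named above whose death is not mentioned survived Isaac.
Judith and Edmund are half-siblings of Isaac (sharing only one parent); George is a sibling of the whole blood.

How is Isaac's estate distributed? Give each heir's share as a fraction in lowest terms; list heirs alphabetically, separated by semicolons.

Diana 1/6; Edmund 1/3; Oliver 1/6; Prudence 1/6; Winifred 1/6

No spouse, descendants, or parent survives, so the estate passes to Isaac's siblings per stirpes.
Half-blood and whole-blood siblings take equally under the stated rule.
The estate is divided into 3 equal shares of 1/3 among Judith, Edmund, George.
Judith predeceased; the 1/3 allotted to Judith's branch passes to Judith's issue by representation.
The 1/3 is divided into 2 equal shares of 1/6 among Oliver, Prudence.
Oliver is living and takes 1/6.
Prudence is living and takes 1/6.
Edmund is living and takes 1/3.
George predeceased; the 1/3 allotted to George's branch passes to George's issue by representation.
The 1/3 is divided into 2 equal shares of 1/6 among Diana, Winifred.
Diana is living and takes 1/6.
Winifred is living and takes 1/6.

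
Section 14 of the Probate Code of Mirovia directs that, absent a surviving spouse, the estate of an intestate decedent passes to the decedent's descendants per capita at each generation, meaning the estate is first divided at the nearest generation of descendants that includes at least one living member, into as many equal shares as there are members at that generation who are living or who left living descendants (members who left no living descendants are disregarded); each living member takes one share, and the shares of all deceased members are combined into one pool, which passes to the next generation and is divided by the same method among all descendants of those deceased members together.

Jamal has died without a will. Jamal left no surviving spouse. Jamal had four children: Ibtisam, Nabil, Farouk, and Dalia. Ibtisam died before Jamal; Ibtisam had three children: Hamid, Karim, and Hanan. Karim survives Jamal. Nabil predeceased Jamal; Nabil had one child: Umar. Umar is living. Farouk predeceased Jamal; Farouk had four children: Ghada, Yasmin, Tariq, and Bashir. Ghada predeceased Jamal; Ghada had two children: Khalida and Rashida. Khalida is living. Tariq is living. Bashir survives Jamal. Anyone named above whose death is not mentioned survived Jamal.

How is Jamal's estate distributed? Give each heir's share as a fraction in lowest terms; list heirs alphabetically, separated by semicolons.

Bashir 3/32; Dalia 1/4; Hamid 3/32; Hanan 3/32; Karim 3/32; Khalida 3/64; Rashida 3/64; Tariq 3/32; Umar 3/32; Yasmin 3/32

There is no surviving spouse, so the entire estate passes to Jamal's descendants per capita at each generation.
At generation 1 (Ibtisam, Nabil, Farouk, Dalia) there are 4 shares of (1)/4 = 1/4 each.
Living: Dalia — each takes 1/4.
Deceased: Ibtisam, Nabil, and Farouk. Their combined 3/4 is pooled and carried to generation 2.
At generation 2 (Hamid, Karim, Hanan, Umar, Ghada, Yasmin, Tariq, Bashir) there are 8 shares of (3/4)/8 = 3/32 each.
Living: Hamid, Karim, Hanan, Umar, Yasmin, Tariq, and Bashir — each takes 3/32.
Deceased: Ghada. That 3/32 share is carried to generation 3.
At generation 3 (Khalida, Rashida) there are 2 shares of (3/32)/2 = 3/64 each.
Living: Khalida and Rashida — each takes 3/64.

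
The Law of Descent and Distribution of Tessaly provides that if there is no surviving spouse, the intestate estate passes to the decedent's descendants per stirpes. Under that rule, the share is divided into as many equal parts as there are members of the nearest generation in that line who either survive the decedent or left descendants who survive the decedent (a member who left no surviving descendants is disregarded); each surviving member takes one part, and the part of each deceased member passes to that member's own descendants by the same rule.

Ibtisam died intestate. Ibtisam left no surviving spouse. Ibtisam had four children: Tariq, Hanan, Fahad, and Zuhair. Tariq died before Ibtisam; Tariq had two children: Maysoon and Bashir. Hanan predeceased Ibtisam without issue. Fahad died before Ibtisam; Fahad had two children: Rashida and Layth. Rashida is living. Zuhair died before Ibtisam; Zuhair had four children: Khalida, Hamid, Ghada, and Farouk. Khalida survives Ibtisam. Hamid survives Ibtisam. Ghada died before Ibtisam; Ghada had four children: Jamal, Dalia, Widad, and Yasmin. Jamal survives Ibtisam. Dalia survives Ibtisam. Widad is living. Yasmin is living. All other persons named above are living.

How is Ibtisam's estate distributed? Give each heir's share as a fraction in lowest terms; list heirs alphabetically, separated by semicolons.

There is no surviving spouse, so the entire estate passes to Ibtisam's descendants per stirpes.
Hanan left no surviving issue, so that branch lapses and is disregarded.
The estate is divided into 3 equal shares of 1/3 among Tariq, Fahad, Zuhair.
Tariq predeceased; the 1/3 allotted to Tariq's branch passes to Tariq's issue by representation.
The 1/3 is divided into 2 equal shares of 1/6 among Maysoon, Bashir.
Maysoon is living and takes 1/6.
Bashir is living and takes 1/6.
Fahad predeceased; the 1/3 allotted to Fahad's branch passes to Fahad's issue by representation.
The 1/3 is divided into 2 equal shares of 1/6 among Rashida, Layth.
Rashida is living and takes 1/6.
Layth is living and takes 1/6.
Zuhair predeceased; the 1/3 allotted to Zuhair's branch passes to Zuhair's issue by representation.
The 1/3 is divided into 4 equal shares of 1/12 among Khalida, Hamid, Ghada, Farouk.
Khalida is living and takes 1/12.
Hamid is living and takes 1/12.
Ghada predeceased; the 1/12 allotted to Ghada's branch passes to Ghada's issue by representation.
The 1/12 is divided into 4 equal shares of 1/48 among Jamal, Dalia, Widad, Yasmin.
Jamal is living and takes 1/48.
Dalia is living and takes 1/48.
Widad is living and takes 1/48.
Yasmin is living and takes 1/48.
Farouk is living and takes 1/12.

Bashir 1/6; Dalia 1/48; Farouk 1/12; Hamid 1/12; Jamal 1/48; Khalida 1/12; Layth 1/6; Maysoon 1/6; Rashida 1/6; Widad 1/48; Yasmin 1/48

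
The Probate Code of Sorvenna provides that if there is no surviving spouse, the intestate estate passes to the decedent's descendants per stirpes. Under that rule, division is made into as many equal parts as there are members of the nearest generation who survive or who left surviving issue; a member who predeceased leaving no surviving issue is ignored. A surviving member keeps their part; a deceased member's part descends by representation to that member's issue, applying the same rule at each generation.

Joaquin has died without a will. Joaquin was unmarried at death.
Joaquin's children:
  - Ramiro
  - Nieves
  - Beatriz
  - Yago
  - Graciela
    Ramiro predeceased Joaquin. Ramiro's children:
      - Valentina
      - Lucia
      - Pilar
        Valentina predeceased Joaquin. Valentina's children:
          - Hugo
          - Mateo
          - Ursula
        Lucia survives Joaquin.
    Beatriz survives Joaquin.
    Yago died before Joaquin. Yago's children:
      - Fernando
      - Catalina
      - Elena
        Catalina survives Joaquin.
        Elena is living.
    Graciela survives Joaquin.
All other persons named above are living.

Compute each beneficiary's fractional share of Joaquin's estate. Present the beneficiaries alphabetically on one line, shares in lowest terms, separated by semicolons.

There is no surviving spouse, so the entire estate passes to Joaquin's descendants per stirpes.
The estate is divided into 5 equal shares of 1/5 among Ramiro, Nieves, Beatriz, Yago, Graciela.
Ramiro predeceased; the 1/5 allotted to Ramiro's branch passes to Ramiro's issue by representation.
The 1/5 is divided into 3 equal shares of 1/15 among Valentina, Lucia, Pilar.
Valentina predeceased; the 1/15 allotted to Valentina's branch passes to Valentina's issue by representation.
The 1/15 is divided into 3 equal shares of 1/45 among Hugo, Mateo, Ursula.
Hugo is living and takes 1/45.
Mateo is living and takes 1/45.
Ursula is living and takes 1/45.
Lucia is living and takes 1/15.
Pilar is living and takes 1/15.
Nieves is living and takes 1/5.
Beatriz is living and takes 1/5.
Yago predeceased; the 1/5 allotted to Yago's branch passes to Yago's issue by representation.
The 1/5 is divided into 3 equal shares of 1/15 among Fernando, Catalina, Elena.
Fernando is living and takes 1/15.
Catalina is living and takes 1/15.
Elena is living and takes 1/15.
Graciela is living and takes 1/5.

Beatriz 1/5; Catalina 1/15; Elena 1/15; Fernando 1/15; Graciela 1/5; Hugo 1/45; Lucia 1/15; Mateo 1/45; Nieves 1/5; Pilar 1/15; Ursula 1/45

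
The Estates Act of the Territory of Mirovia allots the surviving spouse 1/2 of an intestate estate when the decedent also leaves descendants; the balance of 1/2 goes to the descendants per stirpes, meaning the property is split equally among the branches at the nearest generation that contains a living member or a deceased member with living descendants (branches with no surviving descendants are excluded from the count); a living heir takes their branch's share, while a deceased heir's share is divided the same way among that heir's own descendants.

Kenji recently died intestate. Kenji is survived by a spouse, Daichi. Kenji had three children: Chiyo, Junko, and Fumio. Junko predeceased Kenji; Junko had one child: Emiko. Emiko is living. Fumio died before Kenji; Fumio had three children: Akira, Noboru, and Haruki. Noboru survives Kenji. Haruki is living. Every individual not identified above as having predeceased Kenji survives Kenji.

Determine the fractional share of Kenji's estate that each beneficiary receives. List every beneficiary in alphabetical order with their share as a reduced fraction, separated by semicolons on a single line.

Akira 1/18; Chiyo 1/6; Daichi 1/2; Emiko 1/6; Haruki 1/18; Noboru 1/18

Daichi, as surviving spouse, takes 1/2.
The remaining 1/2 passes to Kenji's descendants per stirpes.
The 1/2 is divided into 3 equal shares of 1/6 among Chiyo, Junko, Fumio.
Chiyo is living and takes 1/6.
Junko predeceased; the 1/6 allotted to Junko's branch passes to Junko's issue by representation.
Emiko is the sole taker at this level and receives the full 1/6.
Fumio predeceased; the 1/6 allotted to Fumio's branch passes to Fumio's issue by representation.
The 1/6 is divided into 3 equal shares of 1/18 among Akira, Noboru, Haruki.
Akira is living and takes 1/18.
Noboru is living and takes 1/18.
Haruki is living and takes 1/18.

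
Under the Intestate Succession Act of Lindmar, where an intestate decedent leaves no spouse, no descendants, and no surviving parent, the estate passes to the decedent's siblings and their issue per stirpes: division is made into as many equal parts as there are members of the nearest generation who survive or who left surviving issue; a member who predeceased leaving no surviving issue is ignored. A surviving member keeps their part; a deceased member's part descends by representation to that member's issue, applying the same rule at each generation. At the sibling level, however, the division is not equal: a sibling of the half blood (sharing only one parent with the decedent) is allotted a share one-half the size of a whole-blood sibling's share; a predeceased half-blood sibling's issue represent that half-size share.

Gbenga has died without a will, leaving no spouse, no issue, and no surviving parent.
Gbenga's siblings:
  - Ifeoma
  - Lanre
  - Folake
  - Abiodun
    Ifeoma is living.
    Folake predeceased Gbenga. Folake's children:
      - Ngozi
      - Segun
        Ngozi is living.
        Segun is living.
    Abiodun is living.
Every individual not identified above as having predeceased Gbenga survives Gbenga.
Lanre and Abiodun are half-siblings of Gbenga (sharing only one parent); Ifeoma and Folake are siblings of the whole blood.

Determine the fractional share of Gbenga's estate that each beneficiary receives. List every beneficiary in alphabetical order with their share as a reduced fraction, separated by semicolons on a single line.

Abiodun 1/6; Ifeoma 1/3; Lanre 1/6; Ngozi 1/6; Segun 1/6

No spouse, descendants, or parent survives, so the estate passes to Gbenga's siblings per stirpes.
Half-blood siblings count for one-half the weight of whole-blood siblings at the initial division.
Dividing 1 in proportion to weights (total weight 3): Ifeoma (weight 1) → 1/3; Lanre (weight 1/2) → 1/6; Folake (weight 1) → 1/3; Abiodun (weight 1/2) → 1/6.
Ifeoma is living and takes 1/3.
Lanre is living and takes 1/6.
Folake predeceased; the 1/3 allotted to Folake's branch passes to Folake's issue by representation.
The 1/3 is divided into 2 equal shares of 1/6 among Ngozi, Segun.
Ngozi is living and takes 1/6.
Segun is living and takes 1/6.
Abiodun is living and takes 1/6.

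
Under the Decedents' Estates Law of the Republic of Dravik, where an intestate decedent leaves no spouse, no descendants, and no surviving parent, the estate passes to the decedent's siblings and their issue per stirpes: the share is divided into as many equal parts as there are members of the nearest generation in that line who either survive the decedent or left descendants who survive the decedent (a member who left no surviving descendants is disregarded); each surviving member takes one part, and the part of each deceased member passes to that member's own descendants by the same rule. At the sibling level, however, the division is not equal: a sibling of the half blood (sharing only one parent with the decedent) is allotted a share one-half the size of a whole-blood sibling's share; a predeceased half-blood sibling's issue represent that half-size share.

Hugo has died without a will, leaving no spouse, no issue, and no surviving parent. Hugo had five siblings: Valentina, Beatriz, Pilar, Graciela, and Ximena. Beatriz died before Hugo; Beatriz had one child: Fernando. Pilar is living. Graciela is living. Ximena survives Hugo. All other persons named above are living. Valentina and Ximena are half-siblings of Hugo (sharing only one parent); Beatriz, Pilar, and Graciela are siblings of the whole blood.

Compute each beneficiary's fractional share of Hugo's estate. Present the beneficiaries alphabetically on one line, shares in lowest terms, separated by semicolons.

No spouse, descendants, or parent survives, so the estate passes to Hugo's siblings per stirpes.
Half-blood siblings count for one-half the weight of whole-blood siblings at the initial division.
Dividing 1 in proportion to weights (total weight 4): Valentina (weight 1/2) → 1/8; Beatriz (weight 1) → 1/4; Pilar (weight 1) → 1/4; Graciela (weight 1) → 1/4; Ximena (weight 1/2) → 1/8.
Valentina is living and takes 1/8.
Beatriz predeceased; the 1/4 allotted to Beatriz's branch passes to Beatriz's issue by representation.
Fernando is the sole taker at this level and receives the full 1/4.
Pilar is living and takes 1/4.
Graciela is living and takes 1/4.
Ximena is living and takes 1/8.

Fernando 1/4; Graciela 1/4; Pilar 1/4; Valentina 1/8; Ximena 1/8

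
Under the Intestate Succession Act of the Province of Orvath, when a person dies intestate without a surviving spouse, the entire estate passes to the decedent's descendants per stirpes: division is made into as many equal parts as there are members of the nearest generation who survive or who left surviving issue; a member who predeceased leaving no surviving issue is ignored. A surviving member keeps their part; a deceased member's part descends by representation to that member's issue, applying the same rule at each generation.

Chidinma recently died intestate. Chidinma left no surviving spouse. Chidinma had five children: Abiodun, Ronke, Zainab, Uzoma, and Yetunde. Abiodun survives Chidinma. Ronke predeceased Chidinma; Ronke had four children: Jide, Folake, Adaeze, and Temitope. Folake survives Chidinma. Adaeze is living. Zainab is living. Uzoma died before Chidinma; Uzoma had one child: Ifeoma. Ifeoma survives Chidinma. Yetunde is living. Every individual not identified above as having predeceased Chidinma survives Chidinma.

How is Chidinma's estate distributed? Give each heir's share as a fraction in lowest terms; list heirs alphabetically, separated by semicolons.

There is no surviving spouse, so the entire estate passes to Chidinma's descendants per stirpes.
The estate is divided into 5 equal shares of 1/5 among Abiodun, Ronke, Zainab, Uzoma, Yetunde.
Abiodun is living and takes 1/5.
Ronke predeceased; the 1/5 allotted to Ronke's branch passes to Ronke's issue by representation.
The 1/5 is divided into 4 equal shares of 1/20 among Jide, Folake, Adaeze, Temitope.
Jide is living and takes 1/20.
Folake is living and takes 1/20.
Adaeze is living and takes 1/20.
Temitope is living and takes 1/20.
Zainab is living and takes 1/5.
Uzoma predeceased; the 1/5 allotted to Uzoma's branch passes to Uzoma's issue by representation.
Ifeoma is the sole taker at this level and receives the full 1/5.
Yetunde is living and takes 1/5.

Abiodun 1/5; Adaeze 1/20; Folake 1/20; Ifeoma 1/5; Jide 1/20; Temitope 1/20; Yetunde 1/5; Zainab 1/5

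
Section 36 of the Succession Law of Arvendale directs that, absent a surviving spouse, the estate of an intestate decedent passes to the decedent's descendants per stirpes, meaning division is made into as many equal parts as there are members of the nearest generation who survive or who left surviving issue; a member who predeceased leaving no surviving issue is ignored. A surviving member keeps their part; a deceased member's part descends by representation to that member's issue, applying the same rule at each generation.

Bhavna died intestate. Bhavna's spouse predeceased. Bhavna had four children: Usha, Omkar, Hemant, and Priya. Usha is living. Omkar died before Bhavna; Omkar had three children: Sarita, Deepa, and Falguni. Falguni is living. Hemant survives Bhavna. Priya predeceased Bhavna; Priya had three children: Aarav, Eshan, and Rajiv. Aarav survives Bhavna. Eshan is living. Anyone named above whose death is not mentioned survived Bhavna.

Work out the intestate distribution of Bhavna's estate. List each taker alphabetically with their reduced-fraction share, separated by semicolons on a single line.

There is no surviving spouse, so the entire estate passes to Bhavna's descendants per stirpes.
The estate is divided into 4 equal shares of 1/4 among Usha, Omkar, Hemant, Priya.
Usha is living and takes 1/4.
Omkar predeceased; the 1/4 allotted to Omkar's branch passes to Omkar's issue by representation.
The 1/4 is divided into 3 equal shares of 1/12 among Sarita, Deepa, Falguni.
Sarita is living and takes 1/12.
Deepa is living and takes 1/12.
Falguni is living and takes 1/12.
Hemant is living and takes 1/4.
Priya predeceased; the 1/4 allotted to Priya's branch passes to Priya's issue by representation.
The 1/4 is divided into 3 equal shares of 1/12 among Aarav, Eshan, Rajiv.
Aarav is living and takes 1/12.
Eshan is living and takes 1/12.
Rajiv is living and takes 1/12.

Aarav 1/12; Deepa 1/12; Eshan 1/12; Falguni 1/12; Hemant 1/4; Rajiv 1/12; Sarita 1/12; Usha 1/4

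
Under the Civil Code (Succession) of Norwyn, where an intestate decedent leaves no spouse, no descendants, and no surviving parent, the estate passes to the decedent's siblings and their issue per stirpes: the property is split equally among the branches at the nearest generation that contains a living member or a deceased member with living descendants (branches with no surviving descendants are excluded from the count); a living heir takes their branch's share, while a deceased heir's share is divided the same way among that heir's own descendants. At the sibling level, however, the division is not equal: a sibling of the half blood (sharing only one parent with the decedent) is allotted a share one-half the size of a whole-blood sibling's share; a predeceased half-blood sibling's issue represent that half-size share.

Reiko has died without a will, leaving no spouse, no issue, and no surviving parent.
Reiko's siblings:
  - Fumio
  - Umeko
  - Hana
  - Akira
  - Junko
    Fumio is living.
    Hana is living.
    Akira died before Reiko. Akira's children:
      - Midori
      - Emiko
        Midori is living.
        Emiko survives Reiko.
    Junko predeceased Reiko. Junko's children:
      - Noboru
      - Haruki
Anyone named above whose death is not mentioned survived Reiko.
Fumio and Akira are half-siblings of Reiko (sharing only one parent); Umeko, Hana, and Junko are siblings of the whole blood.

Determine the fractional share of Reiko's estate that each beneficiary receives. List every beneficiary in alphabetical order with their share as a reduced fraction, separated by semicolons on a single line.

Emiko 1/16; Fumio 1/8; Hana 1/4; Haruki 1/8; Midori 1/16; Noboru 1/8; Umeko 1/4

No spouse, descendants, or parent survives, so the estate passes to Reiko's siblings per stirpes.
Half-blood siblings count for one-half the weight of whole-blood siblings at the initial division.
Dividing 1 in proportion to weights (total weight 4): Fumio (weight 1/2) → 1/8; Umeko (weight 1) → 1/4; Hana (weight 1) → 1/4; Akira (weight 1/2) → 1/8; Junko (weight 1) → 1/4.
Fumio is living and takes 1/8.
Umeko is living and takes 1/4.
Hana is living and takes 1/4.
Akira predeceased; the 1/8 allotted to Akira's branch passes to Akira's issue by representation.
The 1/8 is divided into 2 equal shares of 1/16 among Midori, Emiko.
Midori is living and takes 1/16.
Emiko is living and takes 1/16.
Junko predeceased; the 1/4 allotted to Junko's branch passes to Junko's issue by representation.
The 1/4 is divided into 2 equal shares of 1/8 among Noboru, Haruki.
Noboru is living and takes 1/8.
Haruki is living and takes 1/8.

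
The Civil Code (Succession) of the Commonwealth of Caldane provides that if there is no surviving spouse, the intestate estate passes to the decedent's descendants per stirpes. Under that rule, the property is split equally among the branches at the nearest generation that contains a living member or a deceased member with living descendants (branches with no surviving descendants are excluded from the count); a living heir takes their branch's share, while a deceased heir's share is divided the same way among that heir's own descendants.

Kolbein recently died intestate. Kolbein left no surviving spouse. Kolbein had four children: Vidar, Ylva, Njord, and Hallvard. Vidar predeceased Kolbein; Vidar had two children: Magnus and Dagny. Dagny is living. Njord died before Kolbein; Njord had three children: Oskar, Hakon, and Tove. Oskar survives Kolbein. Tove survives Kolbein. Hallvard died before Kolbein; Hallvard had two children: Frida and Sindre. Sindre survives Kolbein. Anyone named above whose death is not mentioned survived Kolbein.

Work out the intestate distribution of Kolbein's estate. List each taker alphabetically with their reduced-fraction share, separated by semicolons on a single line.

There is no surviving spouse, so the entire estate passes to Kolbein's descendants per stirpes.
The estate is divided into 4 equal shares of 1/4 among Vidar, Ylva, Njord, Hallvard.
Vidar predeceased; the 1/4 allotted to Vidar's branch passes to Vidar's issue by representation.
The 1/4 is divided into 2 equal shares of 1/8 among Magnus, Dagny.
Magnus is living and takes 1/8.
Dagny is living and takes 1/8.
Ylva is living and takes 1/4.
Njord predeceased; the 1/4 allotted to Njord's branch passes to Njord's issue by representation.
The 1/4 is divided into 3 equal shares of 1/12 among Oskar, Hakon, Tove.
Oskar is living and takes 1/12.
Hakon is living and takes 1/12.
Tove is living and takes 1/12.
Hallvard predeceased; the 1/4 allotted to Hallvard's branch passes to Hallvard's issue by representation.
The 1/4 is divided into 2 equal shares of 1/8 among Frida, Sindre.
Frida is living and takes 1/8.
Sindre is living and takes 1/8.

Dagny 1/8; Frida 1/8; Hakon 1/12; Magnus 1/8; Oskar 1/12; Sindre 1/8; Tove 1/12; Ylva 1/4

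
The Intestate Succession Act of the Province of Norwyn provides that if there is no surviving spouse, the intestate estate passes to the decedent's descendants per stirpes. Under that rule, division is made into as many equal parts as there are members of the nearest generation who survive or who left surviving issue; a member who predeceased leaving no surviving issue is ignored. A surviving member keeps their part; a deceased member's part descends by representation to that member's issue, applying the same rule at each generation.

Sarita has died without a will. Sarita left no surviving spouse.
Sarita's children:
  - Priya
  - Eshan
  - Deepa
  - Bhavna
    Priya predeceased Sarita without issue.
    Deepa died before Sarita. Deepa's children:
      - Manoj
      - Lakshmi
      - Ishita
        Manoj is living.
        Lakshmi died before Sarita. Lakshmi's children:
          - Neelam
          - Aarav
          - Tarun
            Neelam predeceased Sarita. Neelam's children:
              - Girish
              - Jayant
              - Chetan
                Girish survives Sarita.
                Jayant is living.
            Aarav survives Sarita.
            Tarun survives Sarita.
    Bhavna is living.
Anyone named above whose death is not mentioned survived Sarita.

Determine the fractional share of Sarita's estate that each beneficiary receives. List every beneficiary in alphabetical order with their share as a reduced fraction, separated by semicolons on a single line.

There is no surviving spouse, so the entire estate passes to Sarita's descendants per stirpes.
Priya left no surviving issue, so that branch lapses and is disregarded.
The estate is divided into 3 equal shares of 1/3 among Eshan, Deepa, Bhavna.
Eshan is living and takes 1/3.
Deepa predeceased; the 1/3 allotted to Deepa's branch passes to Deepa's issue by representation.
The 1/3 is divided into 3 equal shares of 1/9 among Manoj, Lakshmi, Ishita.
Manoj is living and takes 1/9.
Lakshmi predeceased; the 1/9 allotted to Lakshmi's branch passes to Lakshmi's issue by representation.
The 1/9 is divided into 3 equal shares of 1/27 among Neelam, Aarav, Tarun.
Neelam predeceased; the 1/27 allotted to Neelam's branch passes to Neelam's issue by representation.
The 1/27 is divided into 3 equal shares of 1/81 among Girish, Jayant, Chetan.
Girish is living and takes 1/81.
Jayant is living and takes 1/81.
Chetan is living and takes 1/81.
Aarav is living and takes 1/27.
Tarun is living and takes 1/27.
Ishita is living and takes 1/9.
Bhavna is living and takes 1/3.

Aarav 1/27; Bhavna 1/3; Chetan 1/81; Eshan 1/3; Girish 1/81; Ishita 1/9; Jayant 1/81; Manoj 1/9; Tarun 1/27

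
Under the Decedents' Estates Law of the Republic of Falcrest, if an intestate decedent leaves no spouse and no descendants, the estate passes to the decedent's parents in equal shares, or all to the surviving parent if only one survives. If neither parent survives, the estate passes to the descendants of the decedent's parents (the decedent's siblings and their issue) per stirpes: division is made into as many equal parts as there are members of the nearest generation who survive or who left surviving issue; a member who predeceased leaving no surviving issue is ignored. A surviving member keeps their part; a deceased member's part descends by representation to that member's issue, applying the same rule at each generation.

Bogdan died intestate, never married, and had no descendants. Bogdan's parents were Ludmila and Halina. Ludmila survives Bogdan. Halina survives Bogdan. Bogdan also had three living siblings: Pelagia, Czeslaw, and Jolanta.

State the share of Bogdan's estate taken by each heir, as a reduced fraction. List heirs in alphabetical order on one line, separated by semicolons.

Both parents survive, so Ludmila and Halina each take 1/2. The siblings take nothing because a surviving parent has priority.

Halina 1/2; Ludmila 1/2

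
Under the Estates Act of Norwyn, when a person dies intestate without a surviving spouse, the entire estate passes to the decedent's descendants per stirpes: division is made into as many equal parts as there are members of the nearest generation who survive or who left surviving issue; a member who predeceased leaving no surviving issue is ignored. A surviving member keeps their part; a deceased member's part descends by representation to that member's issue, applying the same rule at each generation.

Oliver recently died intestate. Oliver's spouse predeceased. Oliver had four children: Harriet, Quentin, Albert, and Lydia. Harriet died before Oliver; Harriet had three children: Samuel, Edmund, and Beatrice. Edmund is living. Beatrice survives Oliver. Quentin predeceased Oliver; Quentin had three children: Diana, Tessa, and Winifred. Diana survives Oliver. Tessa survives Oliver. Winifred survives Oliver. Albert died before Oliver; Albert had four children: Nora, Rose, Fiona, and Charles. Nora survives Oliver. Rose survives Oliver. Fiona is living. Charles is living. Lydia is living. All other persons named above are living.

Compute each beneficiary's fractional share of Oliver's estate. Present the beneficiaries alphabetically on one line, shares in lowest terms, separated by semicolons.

Beatrice 1/12; Charles 1/16; Diana 1/12; Edmund 1/12; Fiona 1/16; Lydia 1/4; Nora 1/16; Rose 1/16; Samuel 1/12; Tessa 1/12; Winifred 1/12

There is no surviving spouse, so the entire estate passes to Oliver's descendants per stirpes.
The estate is divided into 4 equal shares of 1/4 among Harriet, Quentin, Albert, Lydia.
Harriet predeceased; the 1/4 allotted to Harriet's branch passes to Harriet's issue by representation.
The 1/4 is divided into 3 equal shares of 1/12 among Samuel, Edmund, Beatrice.
Samuel is living and takes 1/12.
Edmund is living and takes 1/12.
Beatrice is living and takes 1/12.
Quentin predeceased; the 1/4 allotted to Quentin's branch passes to Quentin's issue by representation.
The 1/4 is divided into 3 equal shares of 1/12 among Diana, Tessa, Winifred.
Diana is living and takes 1/12.
Tessa is living and takes 1/12.
Winifred is living and takes 1/12.
Albert predeceased; the 1/4 allotted to Albert's branch passes to Albert's issue by representation.
The 1/4 is divided into 4 equal shares of 1/16 among Nora, Rose, Fiona, Charles.
Nora is living and takes 1/16.
Rose is living and takes 1/16.
Fiona is living and takes 1/16.
Charles is living and takes 1/16.
Lydia is living and takes 1/4.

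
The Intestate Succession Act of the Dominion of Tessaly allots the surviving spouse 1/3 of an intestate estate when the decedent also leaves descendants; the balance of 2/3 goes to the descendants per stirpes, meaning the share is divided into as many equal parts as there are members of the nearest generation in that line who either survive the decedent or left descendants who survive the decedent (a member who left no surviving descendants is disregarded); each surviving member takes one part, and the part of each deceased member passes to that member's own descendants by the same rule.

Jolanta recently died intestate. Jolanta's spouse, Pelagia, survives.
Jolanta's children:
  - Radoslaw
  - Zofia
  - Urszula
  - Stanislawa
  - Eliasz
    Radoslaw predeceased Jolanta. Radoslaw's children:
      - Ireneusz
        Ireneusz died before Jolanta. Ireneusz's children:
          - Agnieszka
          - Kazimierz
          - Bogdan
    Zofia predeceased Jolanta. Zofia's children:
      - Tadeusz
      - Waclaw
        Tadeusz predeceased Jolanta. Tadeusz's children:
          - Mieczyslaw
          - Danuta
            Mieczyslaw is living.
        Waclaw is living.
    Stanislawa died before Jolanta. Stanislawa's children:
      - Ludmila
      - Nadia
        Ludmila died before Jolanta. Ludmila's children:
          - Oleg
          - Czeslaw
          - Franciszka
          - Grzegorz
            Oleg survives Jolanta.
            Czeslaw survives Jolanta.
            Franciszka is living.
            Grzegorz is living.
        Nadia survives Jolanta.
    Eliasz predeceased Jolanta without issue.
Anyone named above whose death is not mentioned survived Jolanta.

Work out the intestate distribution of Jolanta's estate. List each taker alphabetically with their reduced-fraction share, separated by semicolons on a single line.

Agnieszka 1/18; Bogdan 1/18; Czeslaw 1/48; Danuta 1/24; Franciszka 1/48; Grzegorz 1/48; Kazimierz 1/18; Mieczyslaw 1/24; Nadia 1/12; Oleg 1/48; Pelagia 1/3; Urszula 1/6; Waclaw 1/12

Pelagia, as surviving spouse, takes 1/3.
The remaining 2/3 passes to Jolanta's descendants per stirpes.
Eliasz left no surviving issue, so that branch lapses and is disregarded.
The 2/3 is divided into 4 equal shares of 1/6 among Radoslaw, Zofia, Urszula, Stanislawa.
Radoslaw predeceased; the 1/6 allotted to Radoslaw's branch passes to Radoslaw's issue by representation.
Ireneusz's line is the sole branch at this level, so the full 1/6 passes to Ireneusz's issue by representation.
The 1/6 is divided into 3 equal shares of 1/18 among Agnieszka, Kazimierz, Bogdan.
Agnieszka is living and takes 1/18.
Kazimierz is living and takes 1/18.
Bogdan is living and takes 1/18.
Zofia predeceased; the 1/6 allotted to Zofia's branch passes to Zofia's issue by representation.
The 1/6 is divided into 2 equal shares of 1/12 among Tadeusz, Waclaw.
Tadeusz predeceased; the 1/12 allotted to Tadeusz's branch passes to Tadeusz's issue by representation.
The 1/12 is divided into 2 equal shares of 1/24 among Mieczyslaw, Danuta.
Mieczyslaw is living and takes 1/24.
Danuta is living and takes 1/24.
Waclaw is living and takes 1/12.
Urszula is living and takes 1/6.
Stanislawa predeceased; the 1/6 allotted to Stanislawa's branch passes to Stanislawa's issue by representation.
The 1/6 is divided into 2 equal shares of 1/12 among Ludmila, Nadia.
Ludmila predeceased; the 1/12 allotted to Ludmila's branch passes to Ludmila's issue by representation.
The 1/12 is divided into 4 equal shares of 1/48 among Oleg, Czeslaw, Franciszka, Grzegorz.
Oleg is living and takes 1/48.
Czeslaw is living and takes 1/48.
Franciszka is living and takes 1/48.
Grzegorz is living and takes 1/48.
Nadia is living and takes 1/12.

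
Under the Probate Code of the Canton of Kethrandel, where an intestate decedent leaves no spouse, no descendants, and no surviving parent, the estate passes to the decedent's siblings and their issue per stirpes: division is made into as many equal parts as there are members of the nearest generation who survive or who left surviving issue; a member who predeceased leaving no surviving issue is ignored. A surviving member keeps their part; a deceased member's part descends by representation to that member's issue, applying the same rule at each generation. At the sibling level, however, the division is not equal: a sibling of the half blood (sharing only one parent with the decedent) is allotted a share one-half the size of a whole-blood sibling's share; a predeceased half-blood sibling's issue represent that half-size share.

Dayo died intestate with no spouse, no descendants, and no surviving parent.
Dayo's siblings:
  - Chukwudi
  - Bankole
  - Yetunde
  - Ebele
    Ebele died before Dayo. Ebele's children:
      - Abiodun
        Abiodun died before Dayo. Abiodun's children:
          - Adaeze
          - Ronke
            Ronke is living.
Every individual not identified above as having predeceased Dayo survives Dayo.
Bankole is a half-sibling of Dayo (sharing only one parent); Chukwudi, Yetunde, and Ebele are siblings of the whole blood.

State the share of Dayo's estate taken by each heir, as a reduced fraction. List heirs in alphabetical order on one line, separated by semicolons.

No spouse, descendants, or parent survives, so the estate passes to Dayo's siblings per stirpes.
Half-blood siblings count for one-half the weight of whole-blood siblings at the initial division.
Dividing 1 in proportion to weights (total weight 7/2): Chukwudi (weight 1) → 2/7; Bankole (weight 1/2) → 1/7; Yetunde (weight 1) → 2/7; Ebele (weight 1) → 2/7.
Chukwudi is living and takes 2/7.
Bankole is living and takes 1/7.
Yetunde is living and takes 2/7.
Ebele predeceased; the 2/7 allotted to Ebele's branch passes to Ebele's issue by representation.
Abiodun's line is the sole branch at this level, so the full 2/7 passes to Abiodun's issue by representation.
The 2/7 is divided into 2 equal shares of 1/7 among Adaeze, Ronke.
Adaeze is living and takes 1/7.
Ronke is living and takes 1/7.

Adaeze 1/7; Bankole 1/7; Chukwudi 2/7; Ronke 1/7; Yetunde 2/7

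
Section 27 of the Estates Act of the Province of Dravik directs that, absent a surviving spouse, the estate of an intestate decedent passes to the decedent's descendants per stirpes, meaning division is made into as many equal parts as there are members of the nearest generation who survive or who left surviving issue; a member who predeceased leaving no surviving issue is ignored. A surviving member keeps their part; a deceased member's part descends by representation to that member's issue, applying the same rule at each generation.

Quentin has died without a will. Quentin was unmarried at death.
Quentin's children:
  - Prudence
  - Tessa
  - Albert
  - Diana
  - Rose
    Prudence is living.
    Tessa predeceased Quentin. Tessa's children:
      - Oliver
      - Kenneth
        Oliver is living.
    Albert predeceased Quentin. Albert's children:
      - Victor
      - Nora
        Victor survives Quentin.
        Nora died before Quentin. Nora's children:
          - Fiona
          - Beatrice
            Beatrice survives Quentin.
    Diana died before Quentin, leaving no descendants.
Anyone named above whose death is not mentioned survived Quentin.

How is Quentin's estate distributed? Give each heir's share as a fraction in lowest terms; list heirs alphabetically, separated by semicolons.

There is no surviving spouse, so the entire estate passes to Quentin's descendants per stirpes.
Diana left no surviving issue, so that branch lapses and is disregarded.
The estate is divided into 4 equal shares of 1/4 among Prudence, Tessa, Albert, Rose.
Prudence is living and takes 1/4.
Tessa predeceased; the 1/4 allotted to Tessa's branch passes to Tessa's issue by representation.
The 1/4 is divided into 2 equal shares of 1/8 among Oliver, Kenneth.
Oliver is living and takes 1/8.
Kenneth is living and takes 1/8.
Albert predeceased; the 1/4 allotted to Albert's branch passes to Albert's issue by representation.
The 1/4 is divided into 2 equal shares of 1/8 among Victor, Nora.
Victor is living and takes 1/8.
Nora predeceased; the 1/8 allotted to Nora's branch passes to Nora's issue by representation.
The 1/8 is divided into 2 equal shares of 1/16 among Fiona, Beatrice.
Fiona is living and takes 1/16.
Beatrice is living and takes 1/16.
Rose is living and takes 1/4.

Beatrice 1/16; Fiona 1/16; Kenneth 1/8; Oliver 1/8; Prudence 1/4; Rose 1/4; Victor 1/8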